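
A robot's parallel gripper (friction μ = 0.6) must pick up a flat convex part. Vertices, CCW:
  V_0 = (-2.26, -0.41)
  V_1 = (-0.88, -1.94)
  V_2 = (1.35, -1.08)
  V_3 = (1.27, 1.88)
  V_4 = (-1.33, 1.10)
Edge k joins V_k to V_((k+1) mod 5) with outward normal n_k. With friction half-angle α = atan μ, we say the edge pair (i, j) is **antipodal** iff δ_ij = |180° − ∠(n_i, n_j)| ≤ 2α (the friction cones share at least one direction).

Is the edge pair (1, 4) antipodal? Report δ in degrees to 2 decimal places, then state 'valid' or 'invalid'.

δ = 37.28°, valid

α = atan 0.6 = 30.96°;  2α = 61.93°
edge 1: e_1 = (+2.23, +0.86);  n_1 = (+0.3598, -0.9330)
edge 4: e_4 = (-0.93, -1.51);  n_4 = (-0.8515, +0.5244)
∠(n_1, n_4) = 142.72°
δ = |180° − 142.72°| = 37.28°
37.28° ≤ 2α = 61.93°  →  valid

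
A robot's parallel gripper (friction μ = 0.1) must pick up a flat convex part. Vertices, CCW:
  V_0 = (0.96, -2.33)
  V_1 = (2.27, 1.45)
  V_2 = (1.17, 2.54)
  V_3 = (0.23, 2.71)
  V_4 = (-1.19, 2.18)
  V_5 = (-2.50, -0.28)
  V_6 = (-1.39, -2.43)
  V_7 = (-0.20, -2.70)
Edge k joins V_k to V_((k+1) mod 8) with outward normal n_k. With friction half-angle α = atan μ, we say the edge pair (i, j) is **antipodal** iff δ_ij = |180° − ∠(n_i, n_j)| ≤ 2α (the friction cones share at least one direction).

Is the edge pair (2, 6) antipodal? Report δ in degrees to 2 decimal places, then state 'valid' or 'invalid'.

α = atan 0.1 = 5.71°;  2α = 11.42°
edge 2: e_2 = (-0.94, +0.17);  n_2 = (+0.1780, +0.9840)
edge 6: e_6 = (+1.19, -0.27);  n_6 = (-0.2213, -0.9752)
∠(n_2, n_6) = 177.47°
δ = |180° − 177.47°| = 2.53°
2.53° ≤ 2α = 11.42°  →  valid

δ = 2.53°, valid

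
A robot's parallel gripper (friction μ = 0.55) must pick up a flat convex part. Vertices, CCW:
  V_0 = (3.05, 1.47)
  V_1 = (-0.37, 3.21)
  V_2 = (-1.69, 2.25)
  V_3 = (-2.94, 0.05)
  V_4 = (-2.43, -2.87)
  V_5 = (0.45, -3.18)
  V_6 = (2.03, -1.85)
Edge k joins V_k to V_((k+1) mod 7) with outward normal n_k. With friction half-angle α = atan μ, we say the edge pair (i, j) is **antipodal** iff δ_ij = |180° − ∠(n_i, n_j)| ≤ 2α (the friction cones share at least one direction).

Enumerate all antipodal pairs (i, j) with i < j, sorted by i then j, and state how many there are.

α = atan 0.55 = 28.81°;  2α = 57.62°
n_0 = (+0.4535, +0.8913)
n_1 = (-0.5882, +0.8087)
n_2 = (-0.8695, +0.4940)
n_3 = (-0.9851, -0.1721)
n_4 = (-0.1070, -0.9943)
n_5 = (+0.6440, -0.7650)
n_6 = (+0.9559, -0.2937)
  (0,1): δ = 117.01°  ·
  (0,2): δ = 92.64°  ·
  (0,3): δ = 53.13°  ✓
  (0,4): δ = 20.82°  ✓
  (0,5): δ = 67.06°  ·
  (0,6): δ = 99.89°  ·
  (1,2): δ = 155.63°  ·
  (1,3): δ = 116.12°  ·
  (1,4): δ = 42.17°  ✓
  (1,5): δ = 4.06°  ✓
  (1,6): δ = 36.89°  ✓
  (2,3): δ = 140.49°  ·
  (2,4): δ = 66.54°  ·
  (2,5): δ = 20.31°  ✓
  (2,6): δ = 12.53°  ✓
  (3,4): δ = 106.05°  ·
  (3,5): δ = 59.82°  ·
  (3,6): δ = 26.99°  ✓
  (4,5): δ = 133.77°  ·
  (4,6): δ = 100.93°  ·
  (5,6): δ = 147.17°  ·
antipodal pairs: 8

count = 8; pairs: (0,3), (0,4), (1,4), (1,5), (1,6), (2,5), (2,6), (3,6)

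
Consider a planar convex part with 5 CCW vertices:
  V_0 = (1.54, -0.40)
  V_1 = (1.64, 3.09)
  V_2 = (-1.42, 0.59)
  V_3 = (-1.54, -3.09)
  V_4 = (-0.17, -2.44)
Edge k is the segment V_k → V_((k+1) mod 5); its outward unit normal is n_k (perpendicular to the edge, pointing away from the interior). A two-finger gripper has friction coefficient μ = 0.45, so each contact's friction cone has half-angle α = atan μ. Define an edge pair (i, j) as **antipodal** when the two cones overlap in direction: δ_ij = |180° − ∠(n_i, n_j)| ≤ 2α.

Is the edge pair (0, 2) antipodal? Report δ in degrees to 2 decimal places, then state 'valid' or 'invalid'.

α = atan 0.45 = 24.23°;  2α = 48.46°
edge 0: e_0 = (+0.10, +3.49);  n_0 = (+0.9996, -0.0286)
edge 2: e_2 = (-0.12, -3.68);  n_2 = (-0.9995, +0.0326)
∠(n_0, n_2) = 179.77°
δ = |180° − 179.77°| = 0.23°
0.23° ≤ 2α = 48.46°  →  valid

δ = 0.23°, valid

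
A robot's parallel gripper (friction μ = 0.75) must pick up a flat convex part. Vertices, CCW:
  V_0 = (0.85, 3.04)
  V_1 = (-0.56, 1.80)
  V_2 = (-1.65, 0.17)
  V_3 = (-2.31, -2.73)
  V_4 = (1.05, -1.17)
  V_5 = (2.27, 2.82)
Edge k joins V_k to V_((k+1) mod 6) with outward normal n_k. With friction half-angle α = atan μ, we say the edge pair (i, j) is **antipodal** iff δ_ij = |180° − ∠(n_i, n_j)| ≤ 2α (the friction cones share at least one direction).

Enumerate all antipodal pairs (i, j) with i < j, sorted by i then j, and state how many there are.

α = atan 0.75 = 36.87°;  2α = 73.74°
n_0 = (-0.6604, +0.7509)
n_1 = (-0.8313, +0.5559)
n_2 = (-0.9751, +0.2219)
n_3 = (+0.4211, -0.9070)
n_4 = (+0.9563, -0.2924)
n_5 = (+0.1531, +0.9882)
  (0,1): δ = 165.10°  ·
  (0,2): δ = 144.15°  ·
  (0,3): δ = 16.42°  ✓
  (0,4): δ = 31.67°  ✓
  (0,5): δ = 129.86°  ·
  (1,2): δ = 159.05°  ·
  (1,3): δ = 31.32°  ✓
  (1,4): δ = 16.77°  ✓
  (1,5): δ = 114.96°  ·
  (2,3): δ = 52.27°  ✓
  (2,4): δ = 4.18°  ✓
  (2,5): δ = 94.01°  ·
  (3,4): δ = 131.91°  ·
  (3,5): δ = 33.71°  ✓
  (4,5): δ = 81.81°  ·
antipodal pairs: 7

count = 7; pairs: (0,3), (0,4), (1,3), (1,4), (2,3), (2,4), (3,5)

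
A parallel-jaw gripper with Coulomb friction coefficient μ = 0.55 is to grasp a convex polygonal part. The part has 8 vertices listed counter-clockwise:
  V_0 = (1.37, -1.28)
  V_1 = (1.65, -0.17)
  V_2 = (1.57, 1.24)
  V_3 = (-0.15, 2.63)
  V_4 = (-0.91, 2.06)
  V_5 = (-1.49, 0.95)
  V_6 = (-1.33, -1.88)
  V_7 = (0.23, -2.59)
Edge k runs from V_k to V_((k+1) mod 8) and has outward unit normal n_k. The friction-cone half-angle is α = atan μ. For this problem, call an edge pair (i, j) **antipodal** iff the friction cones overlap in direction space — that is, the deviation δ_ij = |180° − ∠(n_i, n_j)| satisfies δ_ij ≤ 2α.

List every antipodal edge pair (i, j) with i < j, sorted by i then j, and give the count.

α = atan 0.55 = 28.81°;  2α = 57.62°
n_0 = (+0.9696, -0.2446)
n_1 = (+0.9984, +0.0566)
n_2 = (+0.6285, +0.7778)
n_3 = (-0.6000, +0.8000)
n_4 = (-0.8863, +0.4631)
n_5 = (-0.9984, -0.0564)
n_6 = (-0.4142, -0.9102)
n_7 = (+0.7544, -0.6565)
  (0,1): δ = 162.60°  ·
  (0,2): δ = 114.79°  ·
  (0,3): δ = 38.97°  ✓
  (0,4): δ = 13.43°  ✓
  (0,5): δ = 17.39°  ✓
  (0,6): δ = 79.69°  ·
  (0,7): δ = 153.13°  ·
  (1,2): δ = 132.19°  ·
  (1,3): δ = 56.38°  ✓
  (1,4): δ = 30.84°  ✓
  (1,5): δ = 0.01°  ✓
  (1,6): δ = 62.28°  ·
  (1,7): δ = 135.72°  ·
  (2,3): δ = 104.19°  ·
  (2,4): δ = 78.65°  ·
  (2,5): δ = 47.82°  ✓
  (2,6): δ = 14.47°  ✓
  (2,7): δ = 87.91°  ·
  (3,4): δ = 154.46°  ·
  (3,5): δ = 123.63°  ·
  (3,6): δ = 61.34°  ·
  (3,7): δ = 12.10°  ✓
  (4,5): δ = 149.18°  ·
  (4,6): δ = 86.88°  ·
  (4,7): δ = 13.44°  ✓
  (5,6): δ = 117.71°  ·
  (5,7): δ = 44.27°  ✓
  (6,7): δ = 106.56°  ·
antipodal pairs: 11

count = 11; pairs: (0,3), (0,4), (0,5), (1,3), (1,4), (1,5), (2,5), (2,6), (3,7), (4,7), (5,7)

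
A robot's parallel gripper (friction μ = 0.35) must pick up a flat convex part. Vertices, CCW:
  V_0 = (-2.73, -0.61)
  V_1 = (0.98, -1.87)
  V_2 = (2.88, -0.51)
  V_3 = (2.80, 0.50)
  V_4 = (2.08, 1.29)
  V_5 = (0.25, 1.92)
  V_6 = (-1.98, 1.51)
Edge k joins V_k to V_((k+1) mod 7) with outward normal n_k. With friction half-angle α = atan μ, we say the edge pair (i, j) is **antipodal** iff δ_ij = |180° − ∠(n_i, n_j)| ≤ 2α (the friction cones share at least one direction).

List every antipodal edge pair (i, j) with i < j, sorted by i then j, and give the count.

α = atan 0.35 = 19.29°;  2α = 38.58°
n_0 = (-0.3216, -0.9469)
n_1 = (+0.5820, -0.8132)
n_2 = (+0.9969, +0.0790)
n_3 = (+0.7391, +0.6736)
n_4 = (+0.3255, +0.9455)
n_5 = (-0.1808, +0.9835)
n_6 = (-0.9427, +0.3335)
  (0,1): δ = 125.65°  ·
  (0,2): δ = 66.71°  ·
  (0,3): δ = 28.90°  ✓
  (0,4): δ = 0.24°  ✓
  (0,5): δ = 29.18°  ✓
  (0,6): δ = 89.28°  ·
  (1,2): δ = 121.07°  ·
  (1,3): δ = 83.25°  ·
  (1,4): δ = 54.59°  ·
  (1,5): δ = 25.18°  ✓
  (1,6): δ = 34.92°  ✓
  (2,3): δ = 142.18°  ·
  (2,4): δ = 113.53°  ·
  (2,5): δ = 84.11°  ·
  (2,6): δ = 24.01°  ✓
  (3,4): δ = 151.34°  ·
  (3,5): δ = 121.93°  ·
  (3,6): δ = 61.83°  ·
  (4,5): δ = 150.59°  ·
  (4,6): δ = 90.49°  ·
  (5,6): δ = 119.90°  ·
antipodal pairs: 6

count = 6; pairs: (0,3), (0,4), (0,5), (1,5), (1,6), (2,6)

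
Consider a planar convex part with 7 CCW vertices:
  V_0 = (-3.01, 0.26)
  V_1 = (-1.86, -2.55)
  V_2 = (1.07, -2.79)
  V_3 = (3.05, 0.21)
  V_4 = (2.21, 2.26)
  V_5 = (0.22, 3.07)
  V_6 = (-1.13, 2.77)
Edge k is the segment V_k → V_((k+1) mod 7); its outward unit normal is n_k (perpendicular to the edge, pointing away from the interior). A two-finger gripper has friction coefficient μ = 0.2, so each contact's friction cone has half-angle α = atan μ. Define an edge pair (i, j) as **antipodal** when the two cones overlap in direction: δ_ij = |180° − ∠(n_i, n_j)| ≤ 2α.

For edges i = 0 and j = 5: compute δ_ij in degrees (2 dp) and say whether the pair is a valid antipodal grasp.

δ = 80.27°, invalid

α = atan 0.2 = 11.31°;  2α = 22.62°
edge 0: e_0 = (+1.15, -2.81);  n_0 = (-0.9255, -0.3788)
edge 5: e_5 = (-1.35, -0.30);  n_5 = (-0.2169, +0.9762)
∠(n_0, n_5) = 99.73°
δ = |180° − 99.73°| = 80.27°
80.27° > 2α = 22.62°  →  invalid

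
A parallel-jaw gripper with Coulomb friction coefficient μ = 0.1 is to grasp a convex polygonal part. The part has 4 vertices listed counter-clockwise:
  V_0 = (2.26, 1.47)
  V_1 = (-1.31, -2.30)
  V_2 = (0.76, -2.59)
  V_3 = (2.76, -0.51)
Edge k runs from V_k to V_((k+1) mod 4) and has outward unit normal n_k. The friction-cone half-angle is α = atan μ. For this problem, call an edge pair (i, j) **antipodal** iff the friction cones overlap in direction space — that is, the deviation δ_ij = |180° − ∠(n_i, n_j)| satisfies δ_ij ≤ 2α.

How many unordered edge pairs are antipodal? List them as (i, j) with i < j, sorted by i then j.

count = 1; pairs: (0,2)

α = atan 0.1 = 5.71°;  2α = 11.42°
n_0 = (-0.7261, +0.6876)
n_1 = (-0.1387, -0.9903)
n_2 = (+0.7208, -0.6931)
n_3 = (+0.9696, +0.2448)
  (0,1): δ = 54.54°  ·
  (0,2): δ = 0.44°  ✓
  (0,3): δ = 57.61°  ·
  (1,2): δ = 125.90°  ·
  (1,3): δ = 67.85°  ·
  (2,3): δ = 121.95°  ·
antipodal pairs: 1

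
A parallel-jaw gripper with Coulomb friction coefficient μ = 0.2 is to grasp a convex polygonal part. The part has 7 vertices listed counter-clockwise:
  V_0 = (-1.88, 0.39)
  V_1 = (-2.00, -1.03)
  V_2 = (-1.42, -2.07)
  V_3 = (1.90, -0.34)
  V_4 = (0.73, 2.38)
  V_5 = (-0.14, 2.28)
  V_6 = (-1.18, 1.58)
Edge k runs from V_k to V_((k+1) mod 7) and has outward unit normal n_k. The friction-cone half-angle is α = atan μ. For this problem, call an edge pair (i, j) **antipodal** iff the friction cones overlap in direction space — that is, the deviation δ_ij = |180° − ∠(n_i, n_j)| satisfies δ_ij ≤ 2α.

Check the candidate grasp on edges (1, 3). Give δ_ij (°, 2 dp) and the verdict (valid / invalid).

α = atan 0.2 = 11.31°;  2α = 22.62°
edge 1: e_1 = (+0.58, -1.04);  n_1 = (-0.8734, -0.4871)
edge 3: e_3 = (-1.17, +2.72);  n_3 = (+0.9186, +0.3951)
∠(n_1, n_3) = 174.13°
δ = |180° − 174.13°| = 5.87°
5.87° ≤ 2α = 22.62°  →  valid

δ = 5.87°, valid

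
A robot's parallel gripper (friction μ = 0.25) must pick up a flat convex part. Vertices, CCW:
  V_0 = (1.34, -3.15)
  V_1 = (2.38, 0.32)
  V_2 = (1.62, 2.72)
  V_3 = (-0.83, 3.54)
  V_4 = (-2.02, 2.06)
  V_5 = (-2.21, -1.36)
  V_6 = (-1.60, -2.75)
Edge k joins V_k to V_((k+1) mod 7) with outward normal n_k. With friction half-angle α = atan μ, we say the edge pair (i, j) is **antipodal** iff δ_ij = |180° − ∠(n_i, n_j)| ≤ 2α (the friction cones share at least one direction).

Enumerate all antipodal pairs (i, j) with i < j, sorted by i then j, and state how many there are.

α = atan 0.25 = 14.04°;  2α = 28.07°
n_0 = (+0.9579, -0.2871)
n_1 = (+0.9533, +0.3019)
n_2 = (+0.3174, +0.9483)
n_3 = (-0.7793, +0.6266)
n_4 = (-0.9985, +0.0555)
n_5 = (-0.9157, -0.4019)
n_6 = (-0.1348, -0.9909)
  (0,1): δ = 145.74°  ·
  (0,2): δ = 91.82°  ·
  (0,3): δ = 22.12°  ✓
  (0,4): δ = 13.50°  ✓
  (0,5): δ = 40.38°  ·
  (0,6): δ = 98.94°  ·
  (1,2): δ = 126.08°  ·
  (1,3): δ = 56.37°  ·
  (1,4): δ = 20.75°  ✓
  (1,5): δ = 6.12°  ✓
  (1,6): δ = 64.68°  ·
  (2,3): δ = 110.30°  ·
  (2,4): δ = 74.67°  ·
  (2,5): δ = 47.80°  ·
  (2,6): δ = 10.76°  ✓
  (3,4): δ = 144.38°  ·
  (3,5): δ = 117.50°  ·
  (3,6): δ = 58.95°  ·
  (4,5): δ = 153.13°  ·
  (4,6): δ = 94.57°  ·
  (5,6): δ = 121.44°  ·
antipodal pairs: 5

count = 5; pairs: (0,3), (0,4), (1,4), (1,5), (2,6)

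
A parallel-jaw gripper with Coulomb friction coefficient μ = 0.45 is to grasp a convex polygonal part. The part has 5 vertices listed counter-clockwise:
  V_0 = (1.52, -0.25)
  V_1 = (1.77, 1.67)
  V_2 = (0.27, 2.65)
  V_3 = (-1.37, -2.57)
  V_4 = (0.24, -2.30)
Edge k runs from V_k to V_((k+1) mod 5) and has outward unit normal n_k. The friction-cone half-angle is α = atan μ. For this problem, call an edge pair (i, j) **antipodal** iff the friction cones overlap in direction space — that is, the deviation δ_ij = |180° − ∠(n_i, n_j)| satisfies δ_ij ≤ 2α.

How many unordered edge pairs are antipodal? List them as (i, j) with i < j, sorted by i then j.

count = 3; pairs: (0,2), (1,3), (2,4)

α = atan 0.45 = 24.23°;  2α = 48.46°
n_0 = (+0.9916, -0.1291)
n_1 = (+0.5469, +0.8372)
n_2 = (-0.9540, +0.2997)
n_3 = (+0.1654, -0.9862)
n_4 = (+0.8482, -0.5296)
  (0,1): δ = 115.74°  ·
  (0,2): δ = 10.02°  ✓
  (0,3): δ = 106.94°  ·
  (0,4): δ = 155.44°  ·
  (1,2): δ = 74.28°  ·
  (1,3): δ = 42.68°  ✓
  (1,4): δ = 91.18°  ·
  (2,3): δ = 63.04°  ·
  (2,4): δ = 14.54°  ✓
  (3,4): δ = 131.50°  ·
antipodal pairs: 3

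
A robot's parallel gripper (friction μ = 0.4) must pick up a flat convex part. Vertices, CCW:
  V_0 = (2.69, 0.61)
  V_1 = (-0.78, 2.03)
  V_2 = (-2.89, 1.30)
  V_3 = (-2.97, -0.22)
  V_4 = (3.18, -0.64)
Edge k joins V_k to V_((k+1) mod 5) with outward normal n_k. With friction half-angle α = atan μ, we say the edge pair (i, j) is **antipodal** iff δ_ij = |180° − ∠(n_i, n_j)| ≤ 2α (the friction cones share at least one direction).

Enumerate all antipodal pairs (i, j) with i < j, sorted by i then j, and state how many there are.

count = 3; pairs: (0,3), (1,3), (2,4)

α = atan 0.4 = 21.80°;  2α = 43.60°
n_0 = (+0.3787, +0.9255)
n_1 = (-0.3270, +0.9450)
n_2 = (-0.9986, +0.0526)
n_3 = (-0.0681, -0.9977)
n_4 = (+0.9310, +0.3650)
  (0,1): δ = 138.66°  ·
  (0,2): δ = 70.76°  ·
  (0,3): δ = 18.35°  ✓
  (0,4): δ = 133.66°  ·
  (1,2): δ = 112.10°  ·
  (1,3): δ = 22.99°  ✓
  (1,4): δ = 92.32°  ·
  (2,3): δ = 90.89°  ·
  (2,4): δ = 24.42°  ✓
  (3,4): δ = 64.69°  ·
antipodal pairs: 3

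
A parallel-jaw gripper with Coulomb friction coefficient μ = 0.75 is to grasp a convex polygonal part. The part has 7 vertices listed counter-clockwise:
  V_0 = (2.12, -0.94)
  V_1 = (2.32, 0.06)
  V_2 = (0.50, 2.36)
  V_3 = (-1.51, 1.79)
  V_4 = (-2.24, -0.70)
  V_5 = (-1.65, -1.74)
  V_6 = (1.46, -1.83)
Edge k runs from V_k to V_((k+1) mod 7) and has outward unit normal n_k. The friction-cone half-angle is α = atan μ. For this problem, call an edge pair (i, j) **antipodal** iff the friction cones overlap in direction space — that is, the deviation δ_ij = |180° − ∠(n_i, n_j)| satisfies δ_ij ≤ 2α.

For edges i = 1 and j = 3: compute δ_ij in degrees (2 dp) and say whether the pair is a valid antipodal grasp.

α = atan 0.75 = 36.87°;  2α = 73.74°
edge 1: e_1 = (-1.82, +2.30);  n_1 = (+0.7842, +0.6205)
edge 3: e_3 = (-0.73, -2.49);  n_3 = (-0.9596, +0.2813)
∠(n_1, n_3) = 125.31°
δ = |180° − 125.31°| = 54.69°
54.69° ≤ 2α = 73.74°  →  valid

δ = 54.69°, valid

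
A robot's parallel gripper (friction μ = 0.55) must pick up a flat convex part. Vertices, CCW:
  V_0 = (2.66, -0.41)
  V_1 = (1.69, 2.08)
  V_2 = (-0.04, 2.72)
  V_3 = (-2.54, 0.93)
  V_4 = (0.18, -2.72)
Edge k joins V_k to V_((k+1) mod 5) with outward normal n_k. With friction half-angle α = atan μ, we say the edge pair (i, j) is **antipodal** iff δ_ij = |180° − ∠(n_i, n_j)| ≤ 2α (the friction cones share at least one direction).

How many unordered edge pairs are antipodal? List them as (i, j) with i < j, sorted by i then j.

α = atan 0.55 = 28.81°;  2α = 57.62°
n_0 = (+0.9318, +0.3630)
n_1 = (+0.3470, +0.9379)
n_2 = (-0.5822, +0.8131)
n_3 = (-0.8018, -0.5975)
n_4 = (+0.6816, -0.7317)
  (0,1): δ = 131.59°  ·
  (0,2): δ = 75.68°  ·
  (0,3): δ = 15.41°  ✓
  (0,4): δ = 111.68°  ·
  (1,2): δ = 124.10°  ·
  (1,3): δ = 33.00°  ✓
  (1,4): δ = 63.27°  ·
  (2,3): δ = 88.91°  ·
  (2,4): δ = 7.36°  ✓
  (3,4): δ = 83.73°  ·
antipodal pairs: 3

count = 3; pairs: (0,3), (1,3), (2,4)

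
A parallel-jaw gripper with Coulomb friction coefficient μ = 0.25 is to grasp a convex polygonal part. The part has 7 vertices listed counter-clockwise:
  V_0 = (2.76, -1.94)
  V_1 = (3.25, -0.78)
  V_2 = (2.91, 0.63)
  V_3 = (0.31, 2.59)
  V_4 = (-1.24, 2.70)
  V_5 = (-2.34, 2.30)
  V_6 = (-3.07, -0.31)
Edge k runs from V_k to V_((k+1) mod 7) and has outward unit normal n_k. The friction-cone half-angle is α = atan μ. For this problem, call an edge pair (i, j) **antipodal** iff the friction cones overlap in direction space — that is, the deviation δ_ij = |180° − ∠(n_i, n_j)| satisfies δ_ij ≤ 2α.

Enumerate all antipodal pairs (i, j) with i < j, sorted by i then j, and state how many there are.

count = 3; pairs: (0,5), (2,6), (3,6)

α = atan 0.25 = 14.04°;  2α = 28.07°
n_0 = (+0.9212, -0.3891)
n_1 = (+0.9721, +0.2344)
n_2 = (+0.6020, +0.7985)
n_3 = (+0.0708, +0.9975)
n_4 = (-0.3417, +0.9398)
n_5 = (-0.9630, +0.2694)
n_6 = (-0.2693, -0.9631)
  (0,1): δ = 143.54°  ·
  (0,2): δ = 104.11°  ·
  (0,3): δ = 71.16°  ·
  (0,4): δ = 47.12°  ·
  (0,5): δ = 7.27°  ✓
  (0,6): δ = 97.28°  ·
  (1,2): δ = 140.57°  ·
  (1,3): δ = 107.62°  ·
  (1,4): δ = 83.57°  ·
  (1,5): δ = 29.18°  ·
  (1,6): δ = 60.82°  ·
  (2,3): δ = 147.05°  ·
  (2,4): δ = 123.01°  ·
  (2,5): δ = 68.62°  ·
  (2,6): δ = 21.39°  ✓
  (3,4): δ = 155.96°  ·
  (3,5): δ = 101.57°  ·
  (3,6): δ = 11.56°  ✓
  (4,5): δ = 125.61°  ·
  (4,6): δ = 35.60°  ·
  (5,6): δ = 89.99°  ·
antipodal pairs: 3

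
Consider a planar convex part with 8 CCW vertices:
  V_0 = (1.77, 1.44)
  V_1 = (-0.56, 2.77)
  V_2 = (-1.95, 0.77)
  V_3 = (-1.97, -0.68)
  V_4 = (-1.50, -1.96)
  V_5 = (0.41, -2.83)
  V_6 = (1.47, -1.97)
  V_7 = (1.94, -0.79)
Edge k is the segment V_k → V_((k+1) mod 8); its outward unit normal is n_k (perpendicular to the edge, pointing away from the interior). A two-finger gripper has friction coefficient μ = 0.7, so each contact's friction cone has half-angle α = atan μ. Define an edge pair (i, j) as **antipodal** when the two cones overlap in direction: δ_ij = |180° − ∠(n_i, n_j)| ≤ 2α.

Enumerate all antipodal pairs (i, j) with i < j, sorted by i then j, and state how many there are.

α = atan 0.7 = 34.99°;  2α = 69.98°
n_0 = (+0.4957, +0.8685)
n_1 = (-0.8212, +0.5707)
n_2 = (-0.9999, +0.0138)
n_3 = (-0.9387, -0.3447)
n_4 = (-0.4145, -0.9100)
n_5 = (+0.6300, -0.7766)
n_6 = (+0.9290, -0.3700)
n_7 = (+0.9971, +0.0760)
  (0,1): δ = 95.08°  ·
  (0,2): δ = 61.07°  ✓
  (0,3): δ = 40.12°  ✓
  (0,4): δ = 5.23°  ✓
  (0,5): δ = 68.77°  ✓
  (0,6): δ = 98.00°  ·
  (0,7): δ = 124.08°  ·
  (1,2): δ = 145.99°  ·
  (1,3): δ = 125.04°  ·
  (1,4): δ = 79.69°  ·
  (1,5): δ = 16.15°  ✓
  (1,6): δ = 13.08°  ✓
  (1,7): δ = 39.16°  ✓
  (2,3): δ = 159.05°  ·
  (2,4): δ = 113.70°  ·
  (2,5): δ = 50.16°  ✓
  (2,6): δ = 20.93°  ✓
  (2,7): δ = 5.15°  ✓
  (3,4): δ = 134.65°  ·
  (3,5): δ = 71.11°  ·
  (3,6): δ = 41.88°  ✓
  (3,7): δ = 15.80°  ✓
  (4,5): δ = 116.46°  ·
  (4,6): δ = 87.23°  ·
  (4,7): δ = 61.15°  ✓
  (5,6): δ = 150.77°  ·
  (5,7): δ = 124.69°  ·
  (6,7): δ = 153.92°  ·
antipodal pairs: 13

count = 13; pairs: (0,2), (0,3), (0,4), (0,5), (1,5), (1,6), (1,7), (2,5), (2,6), (2,7), (3,6), (3,7), (4,7)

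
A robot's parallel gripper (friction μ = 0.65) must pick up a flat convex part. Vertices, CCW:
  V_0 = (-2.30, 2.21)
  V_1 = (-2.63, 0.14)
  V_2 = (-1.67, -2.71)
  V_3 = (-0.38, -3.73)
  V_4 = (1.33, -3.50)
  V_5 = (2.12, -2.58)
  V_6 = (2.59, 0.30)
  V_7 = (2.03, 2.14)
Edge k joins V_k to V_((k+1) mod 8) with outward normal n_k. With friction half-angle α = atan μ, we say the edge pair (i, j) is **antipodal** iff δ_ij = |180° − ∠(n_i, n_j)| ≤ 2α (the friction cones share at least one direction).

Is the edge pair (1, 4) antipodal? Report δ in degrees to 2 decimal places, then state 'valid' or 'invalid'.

δ = 59.27°, valid

α = atan 0.65 = 33.02°;  2α = 66.05°
edge 1: e_1 = (+0.96, -2.85);  n_1 = (-0.9477, -0.3192)
edge 4: e_4 = (+0.79, +0.92);  n_4 = (+0.7587, -0.6515)
∠(n_1, n_4) = 120.73°
δ = |180° − 120.73°| = 59.27°
59.27° ≤ 2α = 66.05°  →  valid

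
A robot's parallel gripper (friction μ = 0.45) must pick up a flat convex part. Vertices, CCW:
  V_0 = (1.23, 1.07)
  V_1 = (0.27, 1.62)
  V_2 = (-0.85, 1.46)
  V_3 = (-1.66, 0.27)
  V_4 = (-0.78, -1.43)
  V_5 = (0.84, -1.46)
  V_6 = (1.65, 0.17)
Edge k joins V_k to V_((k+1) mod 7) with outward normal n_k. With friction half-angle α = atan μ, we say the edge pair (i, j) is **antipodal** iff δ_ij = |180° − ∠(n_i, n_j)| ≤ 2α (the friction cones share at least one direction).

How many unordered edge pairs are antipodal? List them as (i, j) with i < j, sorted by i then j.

count = 5; pairs: (0,3), (0,4), (1,4), (2,5), (3,6)

α = atan 0.45 = 24.23°;  2α = 48.46°
n_0 = (+0.4971, +0.8677)
n_1 = (-0.1414, +0.9899)
n_2 = (-0.8267, +0.5627)
n_3 = (-0.8881, -0.4597)
n_4 = (-0.0185, -0.9998)
n_5 = (+0.8955, -0.4450)
n_6 = (+0.9062, +0.4229)
  (0,1): δ = 142.06°  ·
  (0,2): δ = 94.43°  ·
  (0,3): δ = 32.82°  ✓
  (0,4): δ = 28.75°  ✓
  (0,5): δ = 93.38°  ·
  (0,6): δ = 144.83°  ·
  (1,2): δ = 132.37°  ·
  (1,3): δ = 70.76°  ·
  (1,4): δ = 9.19°  ✓
  (1,5): δ = 55.45°  ·
  (1,6): δ = 106.89°  ·
  (2,3): δ = 118.39°  ·
  (2,4): δ = 56.82°  ·
  (2,5): δ = 7.82°  ✓
  (2,6): δ = 59.26°  ·
  (3,4): δ = 118.43°  ·
  (3,5): δ = 53.79°  ·
  (3,6): δ = 2.35°  ✓
  (4,5): δ = 115.36°  ·
  (4,6): δ = 63.92°  ·
  (5,6): δ = 128.56°  ·
antipodal pairs: 5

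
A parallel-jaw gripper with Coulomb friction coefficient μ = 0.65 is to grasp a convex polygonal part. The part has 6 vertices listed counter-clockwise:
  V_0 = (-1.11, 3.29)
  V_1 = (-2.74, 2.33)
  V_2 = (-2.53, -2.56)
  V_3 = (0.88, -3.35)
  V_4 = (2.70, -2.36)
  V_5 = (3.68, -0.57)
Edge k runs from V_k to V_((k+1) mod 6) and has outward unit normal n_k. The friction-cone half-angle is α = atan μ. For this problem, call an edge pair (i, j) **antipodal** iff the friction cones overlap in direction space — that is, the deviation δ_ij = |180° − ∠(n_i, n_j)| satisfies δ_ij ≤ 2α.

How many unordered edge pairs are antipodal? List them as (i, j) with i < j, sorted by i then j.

count = 7; pairs: (0,2), (0,3), (0,4), (1,3), (1,4), (1,5), (2,5)

α = atan 0.65 = 33.02°;  2α = 66.05°
n_0 = (-0.5075, +0.8617)
n_1 = (-0.9991, -0.0429)
n_2 = (-0.2257, -0.9742)
n_3 = (+0.4778, -0.8784)
n_4 = (+0.8771, -0.4802)
n_5 = (+0.6275, +0.7786)
  (0,1): δ = 118.04°  ·
  (0,2): δ = 43.54°  ✓
  (0,3): δ = 1.95°  ✓
  (0,4): δ = 30.80°  ✓
  (0,5): δ = 110.64°  ·
  (1,2): δ = 105.50°  ·
  (1,3): δ = 63.91°  ✓
  (1,4): δ = 31.16°  ✓
  (1,5): δ = 48.68°  ✓
  (2,3): δ = 138.41°  ·
  (2,4): δ = 105.66°  ·
  (2,5): δ = 25.82°  ✓
  (3,4): δ = 147.24°  ·
  (3,5): δ = 67.41°  ·
  (4,5): δ = 100.16°  ·
antipodal pairs: 7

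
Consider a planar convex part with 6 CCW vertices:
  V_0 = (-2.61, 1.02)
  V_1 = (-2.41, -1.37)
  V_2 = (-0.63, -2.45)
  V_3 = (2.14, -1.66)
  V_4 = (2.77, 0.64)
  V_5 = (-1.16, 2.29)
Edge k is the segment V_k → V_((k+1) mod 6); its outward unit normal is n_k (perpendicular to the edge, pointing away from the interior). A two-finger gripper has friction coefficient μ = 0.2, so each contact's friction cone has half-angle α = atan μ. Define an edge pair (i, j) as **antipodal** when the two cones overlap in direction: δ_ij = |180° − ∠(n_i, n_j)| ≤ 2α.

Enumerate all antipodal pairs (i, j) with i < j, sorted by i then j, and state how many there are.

count = 2; pairs: (0,3), (1,4)

α = atan 0.2 = 11.31°;  2α = 22.62°
n_0 = (-0.9965, -0.0834)
n_1 = (-0.5187, -0.8549)
n_2 = (+0.2743, -0.9617)
n_3 = (+0.9645, -0.2642)
n_4 = (+0.3871, +0.9220)
n_5 = (-0.6589, +0.7523)
  (0,1): δ = 126.03°  ·
  (0,2): δ = 78.87°  ·
  (0,3): δ = 20.10°  ✓
  (0,4): δ = 62.44°  ·
  (0,5): δ = 126.43°  ·
  (1,2): δ = 132.83°  ·
  (1,3): δ = 74.07°  ·
  (1,4): δ = 8.47°  ✓
  (1,5): δ = 72.46°  ·
  (2,3): δ = 121.24°  ·
  (2,4): δ = 38.69°  ·
  (2,5): δ = 25.30°  ·
  (3,4): δ = 97.46°  ·
  (3,5): δ = 33.47°  ·
  (4,5): δ = 116.01°  ·
antipodal pairs: 2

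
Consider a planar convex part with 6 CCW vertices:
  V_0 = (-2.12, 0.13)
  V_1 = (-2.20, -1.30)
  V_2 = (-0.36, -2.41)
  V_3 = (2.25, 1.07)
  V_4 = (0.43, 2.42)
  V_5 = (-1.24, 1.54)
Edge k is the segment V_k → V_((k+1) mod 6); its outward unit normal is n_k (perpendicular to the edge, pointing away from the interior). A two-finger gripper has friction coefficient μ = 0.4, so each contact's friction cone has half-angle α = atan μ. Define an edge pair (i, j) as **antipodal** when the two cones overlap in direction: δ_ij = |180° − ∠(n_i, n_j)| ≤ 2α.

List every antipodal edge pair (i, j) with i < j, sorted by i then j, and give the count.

count = 4; pairs: (0,2), (1,3), (2,4), (2,5)

α = atan 0.4 = 21.80°;  2α = 43.60°
n_0 = (-0.9984, +0.0559)
n_1 = (-0.5165, -0.8563)
n_2 = (+0.8000, -0.6000)
n_3 = (+0.5958, +0.8032)
n_4 = (-0.4662, +0.8847)
n_5 = (-0.8483, +0.5295)
  (0,1): δ = 117.90°  ·
  (0,2): δ = 33.67°  ✓
  (0,3): δ = 56.64°  ·
  (0,4): δ = 120.99°  ·
  (0,5): δ = 151.23°  ·
  (1,2): δ = 95.77°  ·
  (1,3): δ = 5.47°  ✓
  (1,4): δ = 58.89°  ·
  (1,5): δ = 89.13°  ·
  (2,3): δ = 89.70°  ·
  (2,4): δ = 25.34°  ✓
  (2,5): δ = 4.90°  ✓
  (3,4): δ = 115.65°  ·
  (3,5): δ = 85.40°  ·
  (4,5): δ = 149.76°  ·
antipodal pairs: 4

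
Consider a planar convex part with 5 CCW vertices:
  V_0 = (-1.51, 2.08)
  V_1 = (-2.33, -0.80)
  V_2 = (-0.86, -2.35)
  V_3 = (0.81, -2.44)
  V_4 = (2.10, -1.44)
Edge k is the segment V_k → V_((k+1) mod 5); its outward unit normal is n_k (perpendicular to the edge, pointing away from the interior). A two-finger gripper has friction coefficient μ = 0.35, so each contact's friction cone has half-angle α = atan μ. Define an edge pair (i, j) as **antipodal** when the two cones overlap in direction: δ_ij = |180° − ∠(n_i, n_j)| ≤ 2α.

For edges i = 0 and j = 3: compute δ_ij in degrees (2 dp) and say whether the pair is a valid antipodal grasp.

δ = 36.32°, valid

α = atan 0.35 = 19.29°;  2α = 38.58°
edge 0: e_0 = (-0.82, -2.88);  n_0 = (-0.9618, +0.2738)
edge 3: e_3 = (+1.29, +1.00);  n_3 = (+0.6127, -0.7903)
∠(n_0, n_3) = 143.68°
δ = |180° − 143.68°| = 36.32°
36.32° ≤ 2α = 38.58°  →  valid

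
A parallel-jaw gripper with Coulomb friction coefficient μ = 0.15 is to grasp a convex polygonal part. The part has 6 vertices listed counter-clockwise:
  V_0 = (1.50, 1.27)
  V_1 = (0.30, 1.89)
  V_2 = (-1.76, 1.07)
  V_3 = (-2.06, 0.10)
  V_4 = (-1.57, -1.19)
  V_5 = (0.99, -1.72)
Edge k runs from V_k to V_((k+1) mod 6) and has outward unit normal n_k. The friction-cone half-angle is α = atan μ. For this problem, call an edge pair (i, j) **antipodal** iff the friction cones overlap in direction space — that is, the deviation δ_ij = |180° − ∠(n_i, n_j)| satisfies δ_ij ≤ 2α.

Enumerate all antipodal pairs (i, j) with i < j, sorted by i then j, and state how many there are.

count = 2; pairs: (0,4), (2,5)

α = atan 0.15 = 8.53°;  2α = 17.06°
n_0 = (+0.4590, +0.8884)
n_1 = (-0.3698, +0.9291)
n_2 = (-0.9554, +0.2955)
n_3 = (-0.9348, -0.3551)
n_4 = (-0.2027, -0.9792)
n_5 = (+0.9858, -0.1681)
  (0,1): δ = 130.97°  ·
  (0,2): δ = 79.86°  ·
  (0,3): δ = 41.88°  ·
  (0,4): δ = 15.63°  ✓
  (0,5): δ = 107.64°  ·
  (1,2): δ = 128.89°  ·
  (1,3): δ = 90.91°  ·
  (1,4): δ = 33.40°  ·
  (1,5): δ = 58.61°  ·
  (2,3): δ = 142.02°  ·
  (2,4): δ = 84.51°  ·
  (2,5): δ = 7.51°  ✓
  (3,4): δ = 122.50°  ·
  (3,5): δ = 30.48°  ·
  (4,5): δ = 87.98°  ·
antipodal pairs: 2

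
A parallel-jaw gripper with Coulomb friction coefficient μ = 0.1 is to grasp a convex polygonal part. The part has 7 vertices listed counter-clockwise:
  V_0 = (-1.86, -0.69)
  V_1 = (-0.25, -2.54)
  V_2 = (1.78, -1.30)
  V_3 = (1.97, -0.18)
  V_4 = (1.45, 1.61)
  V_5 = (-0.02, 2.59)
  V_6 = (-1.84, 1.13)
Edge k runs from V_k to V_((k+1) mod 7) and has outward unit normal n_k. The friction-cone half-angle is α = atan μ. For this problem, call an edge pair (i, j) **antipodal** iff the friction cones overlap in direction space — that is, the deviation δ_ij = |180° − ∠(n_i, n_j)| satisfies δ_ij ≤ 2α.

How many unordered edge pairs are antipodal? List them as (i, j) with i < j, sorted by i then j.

α = atan 0.1 = 5.71°;  2α = 11.42°
n_0 = (-0.7543, -0.6565)
n_1 = (+0.5213, -0.8534)
n_2 = (+0.9859, -0.1673)
n_3 = (+0.9603, +0.2790)
n_4 = (+0.5547, +0.8321)
n_5 = (-0.6257, +0.7800)
n_6 = (-0.9999, +0.0110)
  (0,1): δ = 99.61°  ·
  (0,2): δ = 50.66°  ·
  (0,3): δ = 24.83°  ·
  (0,4): δ = 15.28°  ·
  (0,5): δ = 87.70°  ·
  (0,6): δ = 138.34°  ·
  (1,2): δ = 131.05°  ·
  (1,3): δ = 105.22°  ·
  (1,4): δ = 65.11°  ·
  (1,5): δ = 7.32°  ✓
  (1,6): δ = 57.95°  ·
  (2,3): δ = 154.17°  ·
  (2,4): δ = 114.06°  ·
  (2,5): δ = 41.64°  ·
  (2,6): δ = 9.00°  ✓
  (3,4): δ = 139.89°  ·
  (3,5): δ = 67.46°  ·
  (3,6): δ = 16.83°  ·
  (4,5): δ = 107.57°  ·
  (4,6): δ = 56.94°  ·
  (5,6): δ = 129.37°  ·
antipodal pairs: 2

count = 2; pairs: (1,5), (2,6)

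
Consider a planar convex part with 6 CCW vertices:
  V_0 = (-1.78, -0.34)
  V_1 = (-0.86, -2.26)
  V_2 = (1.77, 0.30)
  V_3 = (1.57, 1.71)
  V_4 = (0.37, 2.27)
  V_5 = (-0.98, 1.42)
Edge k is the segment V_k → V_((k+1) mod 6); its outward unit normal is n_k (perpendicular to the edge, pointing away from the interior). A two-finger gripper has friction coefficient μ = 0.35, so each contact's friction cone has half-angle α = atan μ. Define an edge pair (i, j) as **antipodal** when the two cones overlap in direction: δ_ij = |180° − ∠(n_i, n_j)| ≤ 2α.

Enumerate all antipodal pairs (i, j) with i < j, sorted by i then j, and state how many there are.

α = atan 0.35 = 19.29°;  2α = 38.58°
n_0 = (-0.9018, -0.4321)
n_1 = (+0.6975, -0.7166)
n_2 = (+0.9901, +0.1404)
n_3 = (+0.4229, +0.9062)
n_4 = (-0.5328, +0.8462)
n_5 = (-0.9104, +0.4138)
  (0,1): δ = 71.37°  ·
  (0,2): δ = 17.53°  ✓
  (0,3): δ = 39.38°  ·
  (0,4): δ = 96.59°  ·
  (0,5): δ = 129.95°  ·
  (1,2): δ = 126.15°  ·
  (1,3): δ = 69.24°  ·
  (1,4): δ = 12.03°  ✓
  (1,5): δ = 21.33°  ✓
  (2,3): δ = 123.09°  ·
  (2,4): δ = 65.88°  ·
  (2,5): δ = 32.52°  ✓
  (3,4): δ = 122.79°  ·
  (3,5): δ = 89.43°  ·
  (4,5): δ = 146.64°  ·
antipodal pairs: 4

count = 4; pairs: (0,2), (1,4), (1,5), (2,5)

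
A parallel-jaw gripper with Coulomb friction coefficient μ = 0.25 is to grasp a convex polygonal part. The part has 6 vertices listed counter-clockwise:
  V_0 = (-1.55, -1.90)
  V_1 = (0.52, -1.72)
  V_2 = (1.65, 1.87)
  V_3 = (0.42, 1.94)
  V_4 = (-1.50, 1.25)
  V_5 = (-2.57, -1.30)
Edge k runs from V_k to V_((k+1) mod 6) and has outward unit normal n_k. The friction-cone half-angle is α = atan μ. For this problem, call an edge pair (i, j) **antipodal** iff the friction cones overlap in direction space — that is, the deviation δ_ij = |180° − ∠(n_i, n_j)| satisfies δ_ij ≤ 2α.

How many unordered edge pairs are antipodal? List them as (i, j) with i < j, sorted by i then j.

α = atan 0.25 = 14.04°;  2α = 28.07°
n_0 = (+0.0866, -0.9962)
n_1 = (+0.9539, -0.3002)
n_2 = (+0.0568, +0.9984)
n_3 = (-0.3382, +0.9411)
n_4 = (-0.9221, +0.3869)
n_5 = (-0.5070, -0.8619)
  (0,1): δ = 112.44°  ·
  (0,2): δ = 8.23°  ✓
  (0,3): δ = 14.80°  ✓
  (0,4): δ = 62.27°  ·
  (0,5): δ = 144.56°  ·
  (1,2): δ = 75.79°  ·
  (1,3): δ = 52.76°  ·
  (1,4): δ = 5.29°  ✓
  (1,5): δ = 77.01°  ·
  (2,3): δ = 156.98°  ·
  (2,4): δ = 109.51°  ·
  (2,5): δ = 27.21°  ✓
  (3,4): δ = 132.53°  ·
  (3,5): δ = 50.23°  ·
  (4,5): δ = 97.70°  ·
antipodal pairs: 4

count = 4; pairs: (0,2), (0,3), (1,4), (2,5)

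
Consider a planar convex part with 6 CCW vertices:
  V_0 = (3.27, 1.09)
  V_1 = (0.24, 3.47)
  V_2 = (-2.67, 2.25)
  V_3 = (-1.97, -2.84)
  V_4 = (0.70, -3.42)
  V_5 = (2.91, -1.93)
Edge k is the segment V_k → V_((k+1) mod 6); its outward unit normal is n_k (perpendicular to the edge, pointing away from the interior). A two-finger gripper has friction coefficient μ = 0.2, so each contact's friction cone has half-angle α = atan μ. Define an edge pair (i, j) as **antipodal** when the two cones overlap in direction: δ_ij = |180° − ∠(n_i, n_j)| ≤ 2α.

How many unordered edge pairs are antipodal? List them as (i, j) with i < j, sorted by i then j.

α = atan 0.2 = 11.31°;  2α = 22.62°
n_0 = (+0.6177, +0.7864)
n_1 = (-0.3866, +0.9222)
n_2 = (-0.9907, -0.1362)
n_3 = (-0.2123, -0.9772)
n_4 = (+0.5590, -0.8292)
n_5 = (+0.9930, -0.1184)
  (0,1): δ = 119.11°  ·
  (0,2): δ = 44.02°  ·
  (0,3): δ = 25.89°  ·
  (0,4): δ = 72.14°  ·
  (0,5): δ = 121.35°  ·
  (1,2): δ = 104.92°  ·
  (1,3): δ = 35.00°  ·
  (1,4): δ = 11.24°  ✓
  (1,5): δ = 60.46°  ·
  (2,3): δ = 110.09°  ·
  (2,4): δ = 63.84°  ·
  (2,5): δ = 14.63°  ✓
  (3,4): δ = 133.76°  ·
  (3,5): δ = 84.54°  ·
  (4,5): δ = 130.79°  ·
antipodal pairs: 2

count = 2; pairs: (1,4), (2,5)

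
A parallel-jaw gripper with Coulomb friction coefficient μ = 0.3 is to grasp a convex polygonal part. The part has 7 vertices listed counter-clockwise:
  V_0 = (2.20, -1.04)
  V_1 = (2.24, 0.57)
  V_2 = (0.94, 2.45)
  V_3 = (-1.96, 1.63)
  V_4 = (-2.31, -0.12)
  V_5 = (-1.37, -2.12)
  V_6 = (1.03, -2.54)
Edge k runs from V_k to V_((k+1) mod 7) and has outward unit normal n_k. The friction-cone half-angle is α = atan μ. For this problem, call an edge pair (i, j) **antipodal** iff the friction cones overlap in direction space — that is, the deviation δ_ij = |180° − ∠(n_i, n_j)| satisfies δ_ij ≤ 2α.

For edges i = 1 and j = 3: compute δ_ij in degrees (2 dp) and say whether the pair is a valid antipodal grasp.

δ = 45.97°, invalid

α = atan 0.3 = 16.70°;  2α = 33.40°
edge 1: e_1 = (-1.30, +1.88);  n_1 = (+0.8225, +0.5688)
edge 3: e_3 = (-0.35, -1.75);  n_3 = (-0.9806, +0.1961)
∠(n_1, n_3) = 134.03°
δ = |180° − 134.03°| = 45.97°
45.97° > 2α = 33.40°  →  invalid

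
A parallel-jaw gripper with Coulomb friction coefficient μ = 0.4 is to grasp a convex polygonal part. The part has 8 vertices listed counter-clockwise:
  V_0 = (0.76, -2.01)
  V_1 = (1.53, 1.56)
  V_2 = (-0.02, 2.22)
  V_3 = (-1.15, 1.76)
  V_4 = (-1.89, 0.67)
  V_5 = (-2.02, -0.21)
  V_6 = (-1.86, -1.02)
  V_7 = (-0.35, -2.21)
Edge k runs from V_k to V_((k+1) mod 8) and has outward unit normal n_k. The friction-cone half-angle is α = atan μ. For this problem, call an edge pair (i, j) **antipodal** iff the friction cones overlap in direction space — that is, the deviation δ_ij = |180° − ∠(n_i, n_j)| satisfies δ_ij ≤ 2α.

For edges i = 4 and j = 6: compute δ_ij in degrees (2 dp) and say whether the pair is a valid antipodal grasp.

α = atan 0.4 = 21.80°;  2α = 43.60°
edge 4: e_4 = (-0.13, -0.88);  n_4 = (-0.9893, +0.1461)
edge 6: e_6 = (+1.51, -1.19);  n_6 = (-0.6190, -0.7854)
∠(n_4, n_6) = 60.16°
δ = |180° − 60.16°| = 119.84°
119.84° > 2α = 43.60°  →  invalid

δ = 119.84°, invalid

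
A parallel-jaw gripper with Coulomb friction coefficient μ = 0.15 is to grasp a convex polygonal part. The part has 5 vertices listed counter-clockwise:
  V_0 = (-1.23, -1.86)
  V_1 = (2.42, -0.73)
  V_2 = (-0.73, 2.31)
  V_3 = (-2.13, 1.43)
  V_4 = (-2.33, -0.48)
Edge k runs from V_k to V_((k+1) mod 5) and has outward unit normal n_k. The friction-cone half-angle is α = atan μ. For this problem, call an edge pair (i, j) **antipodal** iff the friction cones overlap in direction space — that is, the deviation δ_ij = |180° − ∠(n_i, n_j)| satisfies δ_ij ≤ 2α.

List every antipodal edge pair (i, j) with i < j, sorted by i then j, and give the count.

count = 2; pairs: (0,2), (1,4)

α = atan 0.15 = 8.53°;  2α = 17.06°
n_0 = (+0.2957, -0.9553)
n_1 = (+0.6944, +0.7196)
n_2 = (-0.5322, +0.8466)
n_3 = (-0.9946, +0.1041)
n_4 = (-0.7820, -0.6233)
  (0,1): δ = 61.18°  ·
  (0,2): δ = 14.95°  ✓
  (0,3): δ = 66.82°  ·
  (0,4): δ = 111.36°  ·
  (1,2): δ = 103.87°  ·
  (1,3): δ = 52.00°  ·
  (1,4): δ = 7.46°  ✓
  (2,3): δ = 128.13°  ·
  (2,4): δ = 83.59°  ·
  (3,4): δ = 135.46°  ·
antipodal pairs: 2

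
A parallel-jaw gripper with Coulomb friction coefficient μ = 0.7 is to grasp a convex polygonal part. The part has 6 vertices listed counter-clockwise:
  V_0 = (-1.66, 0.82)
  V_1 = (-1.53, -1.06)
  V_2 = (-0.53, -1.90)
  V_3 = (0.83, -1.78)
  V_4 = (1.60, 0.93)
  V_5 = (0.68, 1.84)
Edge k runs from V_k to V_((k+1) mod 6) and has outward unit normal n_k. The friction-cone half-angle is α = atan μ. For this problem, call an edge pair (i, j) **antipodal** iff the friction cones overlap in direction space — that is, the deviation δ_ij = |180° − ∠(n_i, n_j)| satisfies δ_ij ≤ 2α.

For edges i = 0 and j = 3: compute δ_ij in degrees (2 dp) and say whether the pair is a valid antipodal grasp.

δ = 19.82°, valid

α = atan 0.7 = 34.99°;  2α = 69.98°
edge 0: e_0 = (+0.13, -1.88);  n_0 = (-0.9976, -0.0690)
edge 3: e_3 = (+0.77, +2.71);  n_3 = (+0.9619, -0.2733)
∠(n_0, n_3) = 160.18°
δ = |180° − 160.18°| = 19.82°
19.82° ≤ 2α = 69.98°  →  valid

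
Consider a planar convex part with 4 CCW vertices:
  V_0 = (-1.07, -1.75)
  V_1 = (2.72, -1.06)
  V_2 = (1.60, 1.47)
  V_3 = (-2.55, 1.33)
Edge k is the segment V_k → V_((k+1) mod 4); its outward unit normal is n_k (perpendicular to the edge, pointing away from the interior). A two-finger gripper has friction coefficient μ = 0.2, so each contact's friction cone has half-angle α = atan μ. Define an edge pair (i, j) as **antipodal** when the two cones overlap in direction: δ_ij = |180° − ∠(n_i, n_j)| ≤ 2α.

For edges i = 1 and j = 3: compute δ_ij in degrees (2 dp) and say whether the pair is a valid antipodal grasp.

α = atan 0.2 = 11.31°;  2α = 22.62°
edge 1: e_1 = (-1.12, +2.53);  n_1 = (+0.9144, +0.4048)
edge 3: e_3 = (+1.48, -3.08);  n_3 = (-0.9013, -0.4331)
∠(n_1, n_3) = 178.21°
δ = |180° − 178.21°| = 1.79°
1.79° ≤ 2α = 22.62°  →  valid

δ = 1.79°, valid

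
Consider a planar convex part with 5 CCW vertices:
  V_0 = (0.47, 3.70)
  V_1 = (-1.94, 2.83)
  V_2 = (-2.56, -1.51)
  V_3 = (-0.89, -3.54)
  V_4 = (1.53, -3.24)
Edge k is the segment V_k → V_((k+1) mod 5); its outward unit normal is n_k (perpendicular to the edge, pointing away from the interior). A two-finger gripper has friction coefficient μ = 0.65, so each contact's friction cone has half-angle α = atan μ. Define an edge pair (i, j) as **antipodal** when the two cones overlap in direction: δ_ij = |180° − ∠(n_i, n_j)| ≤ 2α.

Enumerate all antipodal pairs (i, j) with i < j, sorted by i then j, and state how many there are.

count = 3; pairs: (0,3), (1,4), (2,4)

α = atan 0.65 = 33.02°;  2α = 66.05°
n_0 = (-0.3395, +0.9406)
n_1 = (-0.9899, +0.1414)
n_2 = (-0.7723, -0.6353)
n_3 = (+0.1230, -0.9924)
n_4 = (+0.9885, +0.1510)
  (0,1): δ = 117.98°  ·
  (0,2): δ = 70.41°  ·
  (0,3): δ = 12.78°  ✓
  (0,4): δ = 78.83°  ·
  (1,2): δ = 132.43°  ·
  (1,3): δ = 74.80°  ·
  (1,4): δ = 16.81°  ✓
  (2,3): δ = 122.38°  ·
  (2,4): δ = 30.76°  ✓
  (3,4): δ = 88.38°  ·
antipodal pairs: 3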